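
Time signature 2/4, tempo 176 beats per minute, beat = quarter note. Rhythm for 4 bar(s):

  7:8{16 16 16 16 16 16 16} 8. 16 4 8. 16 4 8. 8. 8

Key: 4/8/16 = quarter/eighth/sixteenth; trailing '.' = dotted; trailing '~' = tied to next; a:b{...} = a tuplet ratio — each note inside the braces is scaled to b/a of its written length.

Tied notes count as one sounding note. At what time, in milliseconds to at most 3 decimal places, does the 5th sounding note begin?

note 5 onset = 8/7b = 389.61ms

1. 0.0ms @ 0 + 97.403ms (2/7)
2. 97.403ms @ 2/7 + 97.403ms (2/7)
3. 194.805ms @ 4/7 + 97.403ms (2/7)
4. 292.208ms @ 6/7 + 97.403ms (2/7)
5. 389.61ms @ 8/7 + 97.403ms (2/7)
6. 487.013ms @ 10/7 + 97.403ms (2/7)
7. 584.416ms @ 12/7 + 97.403ms (2/7)
8. 681.818ms @ 2 + 255.682ms (3/4)
9. 937.5ms @ 11/4 + 85.227ms (1/4)
10. 1022.727ms @ 3 + 340.909ms (1)
11. 1363.636ms @ 4 + 255.682ms (3/4)
12. 1619.318ms @ 19/4 + 85.227ms (1/4)
13. 1704.545ms @ 5 + 340.909ms (1)
14. 2045.455ms @ 6 + 255.682ms (3/4)
15. 2301.136ms @ 27/4 + 255.682ms (3/4)
16. 2556.818ms @ 15/2 + 170.455ms (1/2)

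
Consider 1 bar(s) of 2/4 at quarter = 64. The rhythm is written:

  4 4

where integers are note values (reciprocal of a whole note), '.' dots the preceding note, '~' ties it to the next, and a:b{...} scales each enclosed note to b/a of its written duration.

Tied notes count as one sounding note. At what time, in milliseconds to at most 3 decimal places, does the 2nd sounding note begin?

note 2 onset = 1b = 937.5ms

1. 0.0ms @ 0 + 937.5ms (1)
2. 937.5ms @ 1 + 937.5ms (1)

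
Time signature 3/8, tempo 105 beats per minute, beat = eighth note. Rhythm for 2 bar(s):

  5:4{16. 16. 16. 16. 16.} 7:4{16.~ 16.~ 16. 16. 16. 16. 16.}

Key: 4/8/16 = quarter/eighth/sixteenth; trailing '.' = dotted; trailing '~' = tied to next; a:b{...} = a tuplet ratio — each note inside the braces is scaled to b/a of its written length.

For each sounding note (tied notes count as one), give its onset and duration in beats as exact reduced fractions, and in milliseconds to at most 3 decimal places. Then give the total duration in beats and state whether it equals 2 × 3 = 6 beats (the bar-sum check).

1) 0.0ms=0b +342.857ms=3/5b
2) 342.857ms=3/5b +342.857ms=3/5b
3) 685.714ms=6/5b +342.857ms=3/5b
4) 1028.571ms=9/5b +342.857ms=3/5b
5) 1371.429ms=12/5b +342.857ms=3/5b
6) 1714.286ms=3b +734.694ms=9/7b
7) 2448.98ms=30/7b +244.898ms=3/7b
8) 2693.878ms=33/7b +244.898ms=3/7b
9) 2938.776ms=36/7b +244.898ms=3/7b
10) 3183.673ms=39/7b +244.898ms=3/7b
Σ=6b of 6 (105bpm 3/8) — PASS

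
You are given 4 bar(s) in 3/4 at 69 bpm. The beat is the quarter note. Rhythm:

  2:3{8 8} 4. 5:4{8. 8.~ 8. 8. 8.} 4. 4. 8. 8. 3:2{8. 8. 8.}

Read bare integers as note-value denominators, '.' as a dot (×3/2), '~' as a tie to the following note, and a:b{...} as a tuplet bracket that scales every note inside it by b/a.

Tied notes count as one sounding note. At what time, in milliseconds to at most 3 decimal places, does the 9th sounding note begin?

note 9 onset = 15/2b = 6521.739ms

1. 0.0ms @ 0 + 652.174ms (3/4)
2. 652.174ms @ 3/4 + 652.174ms (3/4)
3. 1304.348ms @ 3/2 + 1304.348ms (3/2)
4. 2608.696ms @ 3 + 521.739ms (3/5)
5. 3130.435ms @ 18/5 + 1043.478ms (6/5)
6. 4173.913ms @ 24/5 + 521.739ms (3/5)
7. 4695.652ms @ 27/5 + 521.739ms (3/5)
8. 5217.391ms @ 6 + 1304.348ms (3/2)
9. 6521.739ms @ 15/2 + 1304.348ms (3/2)
10. 7826.087ms @ 9 + 652.174ms (3/4)
11. 8478.261ms @ 39/4 + 652.174ms (3/4)
12. 9130.435ms @ 21/2 + 434.783ms (1/2)
13. 9565.217ms @ 11 + 434.783ms (1/2)
14. 10000.0ms @ 23/2 + 434.783ms (1/2)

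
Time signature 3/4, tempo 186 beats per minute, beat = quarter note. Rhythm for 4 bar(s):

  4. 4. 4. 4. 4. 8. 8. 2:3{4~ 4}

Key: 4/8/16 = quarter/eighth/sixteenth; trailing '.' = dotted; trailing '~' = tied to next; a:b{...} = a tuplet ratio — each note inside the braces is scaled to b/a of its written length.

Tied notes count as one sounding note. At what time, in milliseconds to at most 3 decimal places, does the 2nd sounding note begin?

1. 0.0ms @ 0 + 483.871ms (3/2)
2. 483.871ms @ 3/2 + 483.871ms (3/2)
3. 967.742ms @ 3 + 483.871ms (3/2)
4. 1451.613ms @ 9/2 + 483.871ms (3/2)
5. 1935.484ms @ 6 + 483.871ms (3/2)
6. 2419.355ms @ 15/2 + 241.935ms (3/4)
7. 2661.29ms @ 33/4 + 241.935ms (3/4)
8. 2903.226ms @ 9 + 967.742ms (3)

note 2 onset = 3/2b = 483.871ms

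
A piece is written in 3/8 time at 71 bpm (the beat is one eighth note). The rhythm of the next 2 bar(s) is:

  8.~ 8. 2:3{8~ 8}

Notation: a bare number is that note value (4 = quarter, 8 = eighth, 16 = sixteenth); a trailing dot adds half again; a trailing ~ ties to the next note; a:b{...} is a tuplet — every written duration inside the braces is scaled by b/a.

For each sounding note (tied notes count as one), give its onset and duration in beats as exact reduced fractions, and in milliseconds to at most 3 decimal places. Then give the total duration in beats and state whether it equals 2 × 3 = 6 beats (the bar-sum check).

1) 0.0ms=0b +2535.211ms=3b
2) 2535.211ms=3b +2535.211ms=3b
Σ=6b of 6 (71bpm 3/8) — PASS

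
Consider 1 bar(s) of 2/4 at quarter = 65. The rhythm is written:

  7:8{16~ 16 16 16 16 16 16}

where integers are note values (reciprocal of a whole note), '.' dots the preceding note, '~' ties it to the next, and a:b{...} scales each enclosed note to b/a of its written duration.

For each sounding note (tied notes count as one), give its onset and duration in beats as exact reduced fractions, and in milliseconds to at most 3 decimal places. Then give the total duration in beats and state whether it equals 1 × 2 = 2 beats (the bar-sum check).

1) 0.0ms=0b +527.473ms=4/7b
2) 527.473ms=4/7b +263.736ms=2/7b
3) 791.209ms=6/7b +263.736ms=2/7b
4) 1054.945ms=8/7b +263.736ms=2/7b
5) 1318.681ms=10/7b +263.736ms=2/7b
6) 1582.418ms=12/7b +263.736ms=2/7b
Σ=2b of 2 (65bpm 2/4) — PASS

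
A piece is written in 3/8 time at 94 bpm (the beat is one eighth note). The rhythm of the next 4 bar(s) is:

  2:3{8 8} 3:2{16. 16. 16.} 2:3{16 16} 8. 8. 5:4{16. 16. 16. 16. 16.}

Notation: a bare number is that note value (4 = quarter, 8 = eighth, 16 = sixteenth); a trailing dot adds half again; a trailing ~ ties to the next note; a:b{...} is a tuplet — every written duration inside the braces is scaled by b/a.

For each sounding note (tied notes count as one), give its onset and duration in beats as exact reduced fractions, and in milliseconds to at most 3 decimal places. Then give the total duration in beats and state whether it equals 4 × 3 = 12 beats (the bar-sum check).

1) 0.0ms=0b +957.447ms=3/2b
2) 957.447ms=3/2b +957.447ms=3/2b
3) 1914.894ms=3b +319.149ms=1/2b
4) 2234.043ms=7/2b +319.149ms=1/2b
5) 2553.191ms=4b +319.149ms=1/2b
6) 2872.34ms=9/2b +478.723ms=3/4b
7) 3351.064ms=21/4b +478.723ms=3/4b
8) 3829.787ms=6b +957.447ms=3/2b
9) 4787.234ms=15/2b +957.447ms=3/2b
10) 5744.681ms=9b +382.979ms=3/5b
11) 6127.66ms=48/5b +382.979ms=3/5b
12) 6510.638ms=51/5b +382.979ms=3/5b
13) 6893.617ms=54/5b +382.979ms=3/5b
14) 7276.596ms=57/5b +382.979ms=3/5b
Σ=12b of 12 (94bpm 3/8) — PASS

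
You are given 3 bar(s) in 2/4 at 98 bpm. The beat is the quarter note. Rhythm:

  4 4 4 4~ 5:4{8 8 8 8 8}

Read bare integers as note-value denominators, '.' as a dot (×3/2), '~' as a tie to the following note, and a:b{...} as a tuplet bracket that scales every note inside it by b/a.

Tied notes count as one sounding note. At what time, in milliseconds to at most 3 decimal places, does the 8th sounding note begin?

1. 0.0ms @ 0 + 612.245ms (1)
2. 612.245ms @ 1 + 612.245ms (1)
3. 1224.49ms @ 2 + 612.245ms (1)
4. 1836.735ms @ 3 + 857.143ms (7/5)
5. 2693.878ms @ 22/5 + 244.898ms (2/5)
6. 2938.776ms @ 24/5 + 244.898ms (2/5)
7. 3183.673ms @ 26/5 + 244.898ms (2/5)
8. 3428.571ms @ 28/5 + 244.898ms (2/5)

note 8 onset = 28/5b = 3428.571ms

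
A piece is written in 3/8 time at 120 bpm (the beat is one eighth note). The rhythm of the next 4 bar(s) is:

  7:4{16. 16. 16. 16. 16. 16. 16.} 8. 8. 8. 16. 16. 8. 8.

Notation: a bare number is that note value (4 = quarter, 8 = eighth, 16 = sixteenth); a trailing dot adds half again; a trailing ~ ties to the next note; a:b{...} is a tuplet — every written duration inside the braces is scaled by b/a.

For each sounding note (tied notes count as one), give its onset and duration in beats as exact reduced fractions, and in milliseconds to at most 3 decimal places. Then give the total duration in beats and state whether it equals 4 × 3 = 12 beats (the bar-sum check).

1) 0.0ms=0b +214.286ms=3/7b
2) 214.286ms=3/7b +214.286ms=3/7b
3) 428.571ms=6/7b +214.286ms=3/7b
4) 642.857ms=9/7b +214.286ms=3/7b
5) 857.143ms=12/7b +214.286ms=3/7b
6) 1071.429ms=15/7b +214.286ms=3/7b
7) 1285.714ms=18/7b +214.286ms=3/7b
8) 1500.0ms=3b +750.0ms=3/2b
9) 2250.0ms=9/2b +750.0ms=3/2b
10) 3000.0ms=6b +750.0ms=3/2b
11) 3750.0ms=15/2b +375.0ms=3/4b
12) 4125.0ms=33/4b +375.0ms=3/4b
13) 4500.0ms=9b +750.0ms=3/2b
14) 5250.0ms=21/2b +750.0ms=3/2b
Σ=12b of 12 (120bpm 3/8) — PASS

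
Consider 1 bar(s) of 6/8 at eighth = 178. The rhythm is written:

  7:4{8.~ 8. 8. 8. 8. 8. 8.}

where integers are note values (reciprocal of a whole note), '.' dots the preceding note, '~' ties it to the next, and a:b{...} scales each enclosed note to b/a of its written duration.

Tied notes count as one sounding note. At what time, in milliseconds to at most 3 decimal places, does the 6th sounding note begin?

1. 0.0ms @ 0 + 577.849ms (12/7)
2. 577.849ms @ 12/7 + 288.925ms (6/7)
3. 866.774ms @ 18/7 + 288.925ms (6/7)
4. 1155.698ms @ 24/7 + 288.925ms (6/7)
5. 1444.623ms @ 30/7 + 288.925ms (6/7)
6. 1733.547ms @ 36/7 + 288.925ms (6/7)

note 6 onset = 36/7b = 1733.547ms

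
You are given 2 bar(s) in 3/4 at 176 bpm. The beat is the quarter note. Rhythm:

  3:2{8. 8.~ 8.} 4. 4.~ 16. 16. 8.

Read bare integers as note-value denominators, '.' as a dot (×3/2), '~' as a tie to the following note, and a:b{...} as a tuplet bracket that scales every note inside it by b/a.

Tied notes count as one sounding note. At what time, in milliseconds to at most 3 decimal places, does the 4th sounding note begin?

1. 0.0ms @ 0 + 170.455ms (1/2)
2. 170.455ms @ 1/2 + 340.909ms (1)
3. 511.364ms @ 3/2 + 511.364ms (3/2)
4. 1022.727ms @ 3 + 639.205ms (15/8)
5. 1661.932ms @ 39/8 + 127.841ms (3/8)
6. 1789.773ms @ 21/4 + 255.682ms (3/4)

note 4 onset = 3b = 1022.727ms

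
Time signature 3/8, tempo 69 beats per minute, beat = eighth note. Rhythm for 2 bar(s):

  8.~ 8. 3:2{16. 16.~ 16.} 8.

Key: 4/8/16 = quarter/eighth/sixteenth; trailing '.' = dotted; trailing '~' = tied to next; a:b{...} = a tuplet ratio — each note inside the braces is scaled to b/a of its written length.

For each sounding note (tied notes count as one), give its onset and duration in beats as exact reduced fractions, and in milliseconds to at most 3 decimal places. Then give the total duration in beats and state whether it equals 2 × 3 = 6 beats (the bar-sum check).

1) 0.0ms=0b +2608.696ms=3b
2) 2608.696ms=3b +434.783ms=1/2b
3) 3043.478ms=7/2b +869.565ms=1b
4) 3913.043ms=9/2b +1304.348ms=3/2b
Σ=6b of 6 (69bpm 3/8) — PASS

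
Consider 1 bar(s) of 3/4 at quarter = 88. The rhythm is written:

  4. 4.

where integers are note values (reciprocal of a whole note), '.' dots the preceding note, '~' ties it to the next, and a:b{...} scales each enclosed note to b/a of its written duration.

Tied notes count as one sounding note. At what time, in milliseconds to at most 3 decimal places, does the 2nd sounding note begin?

note 2 onset = 3/2b = 1022.727ms

1. 0.0ms @ 0 + 1022.727ms (3/2)
2. 1022.727ms @ 3/2 + 1022.727ms (3/2)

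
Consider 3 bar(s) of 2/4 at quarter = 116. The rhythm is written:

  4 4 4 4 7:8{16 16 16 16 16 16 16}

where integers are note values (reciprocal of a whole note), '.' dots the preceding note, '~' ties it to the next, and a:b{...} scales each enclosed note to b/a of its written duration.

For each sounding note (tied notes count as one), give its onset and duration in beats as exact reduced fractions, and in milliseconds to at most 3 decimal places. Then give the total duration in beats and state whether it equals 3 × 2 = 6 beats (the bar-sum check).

1) 0.0ms=0b +517.241ms=1b
2) 517.241ms=1b +517.241ms=1b
3) 1034.483ms=2b +517.241ms=1b
4) 1551.724ms=3b +517.241ms=1b
5) 2068.966ms=4b +147.783ms=2/7b
6) 2216.749ms=30/7b +147.783ms=2/7b
7) 2364.532ms=32/7b +147.783ms=2/7b
8) 2512.315ms=34/7b +147.783ms=2/7b
9) 2660.099ms=36/7b +147.783ms=2/7b
10) 2807.882ms=38/7b +147.783ms=2/7b
11) 2955.665ms=40/7b +147.783ms=2/7b
Σ=6b of 6 (116bpm 2/4) — PASS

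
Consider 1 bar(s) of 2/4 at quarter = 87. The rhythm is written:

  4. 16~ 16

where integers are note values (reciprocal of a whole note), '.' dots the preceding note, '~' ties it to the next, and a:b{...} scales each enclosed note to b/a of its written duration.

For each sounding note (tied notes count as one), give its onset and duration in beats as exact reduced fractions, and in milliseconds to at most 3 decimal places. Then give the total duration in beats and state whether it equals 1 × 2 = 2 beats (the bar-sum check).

1) 0.0ms=0b +1034.483ms=3/2b
2) 1034.483ms=3/2b +344.828ms=1/2b
Σ=2b of 2 (87bpm 2/4) — PASS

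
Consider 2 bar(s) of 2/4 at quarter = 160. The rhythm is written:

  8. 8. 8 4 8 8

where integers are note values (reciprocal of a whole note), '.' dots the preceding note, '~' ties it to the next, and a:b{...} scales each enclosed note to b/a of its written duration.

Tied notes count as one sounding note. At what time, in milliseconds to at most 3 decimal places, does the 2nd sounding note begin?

note 2 onset = 3/4b = 281.25ms

1. 0.0ms @ 0 + 281.25ms (3/4)
2. 281.25ms @ 3/4 + 281.25ms (3/4)
3. 562.5ms @ 3/2 + 187.5ms (1/2)
4. 750.0ms @ 2 + 375.0ms (1)
5. 1125.0ms @ 3 + 187.5ms (1/2)
6. 1312.5ms @ 7/2 + 187.5ms (1/2)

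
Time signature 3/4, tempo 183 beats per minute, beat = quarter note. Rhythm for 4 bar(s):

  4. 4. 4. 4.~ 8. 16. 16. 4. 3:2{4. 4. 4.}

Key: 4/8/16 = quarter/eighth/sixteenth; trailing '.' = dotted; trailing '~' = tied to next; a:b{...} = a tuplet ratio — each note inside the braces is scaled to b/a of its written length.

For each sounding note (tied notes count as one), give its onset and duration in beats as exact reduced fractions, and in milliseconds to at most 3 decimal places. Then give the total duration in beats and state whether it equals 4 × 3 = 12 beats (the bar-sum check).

1) 0.0ms=0b +491.803ms=3/2b
2) 491.803ms=3/2b +491.803ms=3/2b
3) 983.607ms=3b +491.803ms=3/2b
4) 1475.41ms=9/2b +737.705ms=9/4b
5) 2213.115ms=27/4b +122.951ms=3/8b
6) 2336.066ms=57/8b +122.951ms=3/8b
7) 2459.016ms=15/2b +491.803ms=3/2b
8) 2950.82ms=9b +327.869ms=1b
9) 3278.689ms=10b +327.869ms=1b
10) 3606.557ms=11b +327.869ms=1b
Σ=12b of 12 (183bpm 3/4) — PASS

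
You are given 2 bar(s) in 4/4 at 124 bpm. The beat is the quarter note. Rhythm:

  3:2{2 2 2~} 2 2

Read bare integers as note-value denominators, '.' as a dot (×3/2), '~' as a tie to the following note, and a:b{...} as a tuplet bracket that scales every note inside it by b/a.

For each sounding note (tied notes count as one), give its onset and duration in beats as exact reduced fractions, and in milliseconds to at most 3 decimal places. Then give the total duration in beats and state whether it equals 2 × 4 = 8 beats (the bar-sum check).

1) 0.0ms=0b +645.161ms=4/3b
2) 645.161ms=4/3b +645.161ms=4/3b
3) 1290.323ms=8/3b +1612.903ms=10/3b
4) 2903.226ms=6b +967.742ms=2b
Σ=8b of 8 (124bpm 4/4) — PASS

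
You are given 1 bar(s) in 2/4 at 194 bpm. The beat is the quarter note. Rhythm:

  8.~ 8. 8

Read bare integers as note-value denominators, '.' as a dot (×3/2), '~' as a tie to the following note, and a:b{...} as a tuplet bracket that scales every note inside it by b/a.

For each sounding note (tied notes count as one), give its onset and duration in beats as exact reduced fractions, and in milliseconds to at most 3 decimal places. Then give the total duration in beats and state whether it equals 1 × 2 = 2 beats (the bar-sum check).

1) 0.0ms=0b +463.918ms=3/2b
2) 463.918ms=3/2b +154.639ms=1/2b
Σ=2b of 2 (194bpm 2/4) — PASS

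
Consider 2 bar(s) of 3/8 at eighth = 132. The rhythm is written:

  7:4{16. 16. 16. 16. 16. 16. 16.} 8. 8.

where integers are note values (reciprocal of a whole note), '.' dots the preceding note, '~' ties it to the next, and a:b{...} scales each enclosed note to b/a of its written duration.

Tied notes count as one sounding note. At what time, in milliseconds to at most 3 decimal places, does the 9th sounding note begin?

1. 0.0ms @ 0 + 194.805ms (3/7)
2. 194.805ms @ 3/7 + 194.805ms (3/7)
3. 389.61ms @ 6/7 + 194.805ms (3/7)
4. 584.416ms @ 9/7 + 194.805ms (3/7)
5. 779.221ms @ 12/7 + 194.805ms (3/7)
6. 974.026ms @ 15/7 + 194.805ms (3/7)
7. 1168.831ms @ 18/7 + 194.805ms (3/7)
8. 1363.636ms @ 3 + 681.818ms (3/2)
9. 2045.455ms @ 9/2 + 681.818ms (3/2)

note 9 onset = 9/2b = 2045.455ms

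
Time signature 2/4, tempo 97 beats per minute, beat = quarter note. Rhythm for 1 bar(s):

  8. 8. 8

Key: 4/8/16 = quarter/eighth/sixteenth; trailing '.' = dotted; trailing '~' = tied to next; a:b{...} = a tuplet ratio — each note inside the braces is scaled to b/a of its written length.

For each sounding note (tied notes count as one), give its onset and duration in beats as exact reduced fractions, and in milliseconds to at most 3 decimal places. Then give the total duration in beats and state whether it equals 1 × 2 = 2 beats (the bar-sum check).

1) 0.0ms=0b +463.918ms=3/4b
2) 463.918ms=3/4b +463.918ms=3/4b
3) 927.835ms=3/2b +309.278ms=1/2b
Σ=2b of 2 (97bpm 2/4) — PASS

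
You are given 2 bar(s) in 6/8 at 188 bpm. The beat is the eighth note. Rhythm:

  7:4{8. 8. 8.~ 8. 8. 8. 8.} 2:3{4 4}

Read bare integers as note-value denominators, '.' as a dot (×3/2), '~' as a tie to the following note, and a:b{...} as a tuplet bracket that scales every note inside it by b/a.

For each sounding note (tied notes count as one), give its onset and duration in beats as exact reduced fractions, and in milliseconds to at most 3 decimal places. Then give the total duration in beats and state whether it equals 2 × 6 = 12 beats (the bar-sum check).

1) 0.0ms=0b +273.556ms=6/7b
2) 273.556ms=6/7b +273.556ms=6/7b
3) 547.112ms=12/7b +547.112ms=12/7b
4) 1094.225ms=24/7b +273.556ms=6/7b
5) 1367.781ms=30/7b +273.556ms=6/7b
6) 1641.337ms=36/7b +273.556ms=6/7b
7) 1914.894ms=6b +957.447ms=3b
8) 2872.34ms=9b +957.447ms=3b
Σ=12b of 12 (188bpm 6/8) — PASS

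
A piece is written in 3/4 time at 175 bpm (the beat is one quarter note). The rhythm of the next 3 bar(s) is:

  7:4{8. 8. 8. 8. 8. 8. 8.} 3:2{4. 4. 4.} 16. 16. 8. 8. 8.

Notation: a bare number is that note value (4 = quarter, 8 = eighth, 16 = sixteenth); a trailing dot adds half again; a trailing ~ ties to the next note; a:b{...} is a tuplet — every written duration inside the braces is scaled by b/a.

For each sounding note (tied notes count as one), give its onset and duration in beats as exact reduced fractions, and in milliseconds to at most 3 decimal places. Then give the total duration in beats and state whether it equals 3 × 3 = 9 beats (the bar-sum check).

1) 0.0ms=0b +146.939ms=3/7b
2) 146.939ms=3/7b +146.939ms=3/7b
3) 293.878ms=6/7b +146.939ms=3/7b
4) 440.816ms=9/7b +146.939ms=3/7b
5) 587.755ms=12/7b +146.939ms=3/7b
6) 734.694ms=15/7b +146.939ms=3/7b
7) 881.633ms=18/7b +146.939ms=3/7b
8) 1028.571ms=3b +342.857ms=1b
9) 1371.429ms=4b +342.857ms=1b
10) 1714.286ms=5b +342.857ms=1b
11) 2057.143ms=6b +128.571ms=3/8b
12) 2185.714ms=51/8b +128.571ms=3/8b
13) 2314.286ms=27/4b +257.143ms=3/4b
14) 2571.429ms=15/2b +257.143ms=3/4b
15) 2828.571ms=33/4b +257.143ms=3/4b
Σ=9b of 9 (175bpm 3/4) — PASS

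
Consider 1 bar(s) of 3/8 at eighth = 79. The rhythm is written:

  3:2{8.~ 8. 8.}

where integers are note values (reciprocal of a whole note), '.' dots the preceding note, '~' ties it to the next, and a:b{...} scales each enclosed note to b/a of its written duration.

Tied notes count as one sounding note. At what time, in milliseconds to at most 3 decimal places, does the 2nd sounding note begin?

note 2 onset = 2b = 1518.987ms

1. 0.0ms @ 0 + 1518.987ms (2)
2. 1518.987ms @ 2 + 759.494ms (1)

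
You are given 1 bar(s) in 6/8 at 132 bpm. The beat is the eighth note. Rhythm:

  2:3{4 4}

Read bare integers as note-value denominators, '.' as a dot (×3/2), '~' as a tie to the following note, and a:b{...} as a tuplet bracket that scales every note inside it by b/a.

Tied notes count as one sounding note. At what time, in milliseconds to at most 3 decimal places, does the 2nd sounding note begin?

note 2 onset = 3b = 1363.636ms

1. 0.0ms @ 0 + 1363.636ms (3)
2. 1363.636ms @ 3 + 1363.636ms (3)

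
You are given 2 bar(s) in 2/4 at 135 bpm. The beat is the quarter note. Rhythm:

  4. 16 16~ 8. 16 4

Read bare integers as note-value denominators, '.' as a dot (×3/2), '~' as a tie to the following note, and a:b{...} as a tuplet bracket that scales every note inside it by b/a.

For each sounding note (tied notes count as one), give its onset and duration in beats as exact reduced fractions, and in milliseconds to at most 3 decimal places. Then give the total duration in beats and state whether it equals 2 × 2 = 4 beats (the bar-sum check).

1) 0.0ms=0b +666.667ms=3/2b
2) 666.667ms=3/2b +111.111ms=1/4b
3) 777.778ms=7/4b +444.444ms=1b
4) 1222.222ms=11/4b +111.111ms=1/4b
5) 1333.333ms=3b +444.444ms=1b
Σ=4b of 4 (135bpm 2/4) — PASS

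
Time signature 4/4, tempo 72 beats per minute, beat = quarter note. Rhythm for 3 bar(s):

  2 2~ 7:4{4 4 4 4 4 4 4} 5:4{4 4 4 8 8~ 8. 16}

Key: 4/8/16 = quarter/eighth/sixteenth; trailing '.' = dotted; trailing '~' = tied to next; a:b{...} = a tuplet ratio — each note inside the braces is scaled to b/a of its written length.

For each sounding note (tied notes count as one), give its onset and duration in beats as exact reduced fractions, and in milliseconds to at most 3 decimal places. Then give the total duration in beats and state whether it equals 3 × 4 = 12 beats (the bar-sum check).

1) 0.0ms=0b +1666.667ms=2b
2) 1666.667ms=2b +2142.857ms=18/7b
3) 3809.524ms=32/7b +476.19ms=4/7b
4) 4285.714ms=36/7b +476.19ms=4/7b
5) 4761.905ms=40/7b +476.19ms=4/7b
6) 5238.095ms=44/7b +476.19ms=4/7b
7) 5714.286ms=48/7b +476.19ms=4/7b
8) 6190.476ms=52/7b +476.19ms=4/7b
9) 6666.667ms=8b +666.667ms=4/5b
10) 7333.333ms=44/5b +666.667ms=4/5b
11) 8000.0ms=48/5b +666.667ms=4/5b
12) 8666.667ms=52/5b +333.333ms=2/5b
13) 9000.0ms=54/5b +833.333ms=1b
14) 9833.333ms=59/5b +166.667ms=1/5b
Σ=12b of 12 (72bpm 4/4) — PASS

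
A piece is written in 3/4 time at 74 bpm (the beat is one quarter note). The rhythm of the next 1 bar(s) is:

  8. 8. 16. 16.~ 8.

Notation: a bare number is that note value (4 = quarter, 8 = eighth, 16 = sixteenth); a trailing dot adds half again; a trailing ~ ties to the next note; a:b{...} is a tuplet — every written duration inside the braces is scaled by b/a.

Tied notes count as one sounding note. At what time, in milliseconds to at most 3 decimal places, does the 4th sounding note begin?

note 4 onset = 15/8b = 1520.27ms

1. 0.0ms @ 0 + 608.108ms (3/4)
2. 608.108ms @ 3/4 + 608.108ms (3/4)
3. 1216.216ms @ 3/2 + 304.054ms (3/8)
4. 1520.27ms @ 15/8 + 912.162ms (9/8)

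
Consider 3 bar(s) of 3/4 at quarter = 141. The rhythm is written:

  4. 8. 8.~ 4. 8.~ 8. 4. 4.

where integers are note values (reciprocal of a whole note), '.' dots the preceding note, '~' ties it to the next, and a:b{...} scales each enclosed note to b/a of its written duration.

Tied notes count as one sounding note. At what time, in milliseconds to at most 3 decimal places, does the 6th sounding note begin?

1. 0.0ms @ 0 + 638.298ms (3/2)
2. 638.298ms @ 3/2 + 319.149ms (3/4)
3. 957.447ms @ 9/4 + 957.447ms (9/4)
4. 1914.894ms @ 9/2 + 638.298ms (3/2)
5. 2553.191ms @ 6 + 638.298ms (3/2)
6. 3191.489ms @ 15/2 + 638.298ms (3/2)

note 6 onset = 15/2b = 3191.489ms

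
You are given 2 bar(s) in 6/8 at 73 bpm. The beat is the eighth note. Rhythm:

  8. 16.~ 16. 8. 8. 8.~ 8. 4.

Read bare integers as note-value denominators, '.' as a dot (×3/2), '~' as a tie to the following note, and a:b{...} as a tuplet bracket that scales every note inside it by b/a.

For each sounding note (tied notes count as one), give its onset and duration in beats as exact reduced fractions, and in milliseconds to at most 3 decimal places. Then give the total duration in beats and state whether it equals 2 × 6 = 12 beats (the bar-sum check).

1) 0.0ms=0b +1232.877ms=3/2b
2) 1232.877ms=3/2b +1232.877ms=3/2b
3) 2465.753ms=3b +1232.877ms=3/2b
4) 3698.63ms=9/2b +1232.877ms=3/2b
5) 4931.507ms=6b +2465.753ms=3b
6) 7397.26ms=9b +2465.753ms=3b
Σ=12b of 12 (73bpm 6/8) — PASS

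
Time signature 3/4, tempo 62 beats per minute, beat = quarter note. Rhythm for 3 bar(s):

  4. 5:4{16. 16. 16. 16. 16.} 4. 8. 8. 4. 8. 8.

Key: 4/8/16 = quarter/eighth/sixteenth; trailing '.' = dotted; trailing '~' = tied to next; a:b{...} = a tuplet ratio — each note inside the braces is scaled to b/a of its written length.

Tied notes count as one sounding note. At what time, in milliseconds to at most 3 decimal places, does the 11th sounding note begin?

note 11 onset = 15/2b = 7258.065ms

1. 0.0ms @ 0 + 1451.613ms (3/2)
2. 1451.613ms @ 3/2 + 290.323ms (3/10)
3. 1741.935ms @ 9/5 + 290.323ms (3/10)
4. 2032.258ms @ 21/10 + 290.323ms (3/10)
5. 2322.581ms @ 12/5 + 290.323ms (3/10)
6. 2612.903ms @ 27/10 + 290.323ms (3/10)
7. 2903.226ms @ 3 + 1451.613ms (3/2)
8. 4354.839ms @ 9/2 + 725.806ms (3/4)
9. 5080.645ms @ 21/4 + 725.806ms (3/4)
10. 5806.452ms @ 6 + 1451.613ms (3/2)
11. 7258.065ms @ 15/2 + 725.806ms (3/4)
12. 7983.871ms @ 33/4 + 725.806ms (3/4)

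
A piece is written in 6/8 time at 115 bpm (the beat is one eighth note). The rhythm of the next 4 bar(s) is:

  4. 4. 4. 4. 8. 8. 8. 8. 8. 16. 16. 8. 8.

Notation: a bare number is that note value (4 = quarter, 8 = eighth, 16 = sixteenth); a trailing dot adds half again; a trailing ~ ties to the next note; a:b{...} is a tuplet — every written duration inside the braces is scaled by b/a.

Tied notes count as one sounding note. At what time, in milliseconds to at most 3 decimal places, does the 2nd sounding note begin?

note 2 onset = 3b = 1565.217ms

1. 0.0ms @ 0 + 1565.217ms (3)
2. 1565.217ms @ 3 + 1565.217ms (3)
3. 3130.435ms @ 6 + 1565.217ms (3)
4. 4695.652ms @ 9 + 1565.217ms (3)
5. 6260.87ms @ 12 + 782.609ms (3/2)
6. 7043.478ms @ 27/2 + 782.609ms (3/2)
7. 7826.087ms @ 15 + 782.609ms (3/2)
8. 8608.696ms @ 33/2 + 782.609ms (3/2)
9. 9391.304ms @ 18 + 782.609ms (3/2)
10. 10173.913ms @ 39/2 + 391.304ms (3/4)
11. 10565.217ms @ 81/4 + 391.304ms (3/4)
12. 10956.522ms @ 21 + 782.609ms (3/2)
13. 11739.13ms @ 45/2 + 782.609ms (3/2)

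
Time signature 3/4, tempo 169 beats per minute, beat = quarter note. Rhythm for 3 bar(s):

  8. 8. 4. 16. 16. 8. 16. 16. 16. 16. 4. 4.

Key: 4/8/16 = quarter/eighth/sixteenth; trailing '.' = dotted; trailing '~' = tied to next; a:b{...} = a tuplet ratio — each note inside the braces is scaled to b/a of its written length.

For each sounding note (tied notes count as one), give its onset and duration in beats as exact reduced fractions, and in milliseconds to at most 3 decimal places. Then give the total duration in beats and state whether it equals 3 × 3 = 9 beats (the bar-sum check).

1) 0.0ms=0b +266.272ms=3/4b
2) 266.272ms=3/4b +266.272ms=3/4b
3) 532.544ms=3/2b +532.544ms=3/2b
4) 1065.089ms=3b +133.136ms=3/8b
5) 1198.225ms=27/8b +133.136ms=3/8b
6) 1331.361ms=15/4b +266.272ms=3/4b
7) 1597.633ms=9/2b +133.136ms=3/8b
8) 1730.769ms=39/8b +133.136ms=3/8b
9) 1863.905ms=21/4b +133.136ms=3/8b
10) 1997.041ms=45/8b +133.136ms=3/8b
11) 2130.178ms=6b +532.544ms=3/2b
12) 2662.722ms=15/2b +532.544ms=3/2b
Σ=9b of 9 (169bpm 3/4) — PASS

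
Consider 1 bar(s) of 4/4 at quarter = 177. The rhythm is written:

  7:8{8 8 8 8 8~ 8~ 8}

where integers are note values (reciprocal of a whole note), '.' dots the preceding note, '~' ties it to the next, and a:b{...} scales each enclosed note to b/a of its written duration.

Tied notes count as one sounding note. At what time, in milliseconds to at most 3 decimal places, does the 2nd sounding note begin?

note 2 onset = 4/7b = 193.705ms

1. 0.0ms @ 0 + 193.705ms (4/7)
2. 193.705ms @ 4/7 + 193.705ms (4/7)
3. 387.409ms @ 8/7 + 193.705ms (4/7)
4. 581.114ms @ 12/7 + 193.705ms (4/7)
5. 774.818ms @ 16/7 + 581.114ms (12/7)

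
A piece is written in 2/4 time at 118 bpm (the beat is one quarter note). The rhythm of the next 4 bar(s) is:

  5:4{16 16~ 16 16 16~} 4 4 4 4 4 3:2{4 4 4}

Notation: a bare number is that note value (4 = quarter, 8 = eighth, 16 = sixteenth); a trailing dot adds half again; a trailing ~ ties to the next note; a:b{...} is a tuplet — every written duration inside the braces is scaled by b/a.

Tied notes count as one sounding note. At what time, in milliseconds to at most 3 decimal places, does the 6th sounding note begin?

1. 0.0ms @ 0 + 101.695ms (1/5)
2. 101.695ms @ 1/5 + 203.39ms (2/5)
3. 305.085ms @ 3/5 + 101.695ms (1/5)
4. 406.78ms @ 4/5 + 610.169ms (6/5)
5. 1016.949ms @ 2 + 508.475ms (1)
6. 1525.424ms @ 3 + 508.475ms (1)
7. 2033.898ms @ 4 + 508.475ms (1)
8. 2542.373ms @ 5 + 508.475ms (1)
9. 3050.847ms @ 6 + 338.983ms (2/3)
10. 3389.831ms @ 20/3 + 338.983ms (2/3)
11. 3728.814ms @ 22/3 + 338.983ms (2/3)

note 6 onset = 3b = 1525.424ms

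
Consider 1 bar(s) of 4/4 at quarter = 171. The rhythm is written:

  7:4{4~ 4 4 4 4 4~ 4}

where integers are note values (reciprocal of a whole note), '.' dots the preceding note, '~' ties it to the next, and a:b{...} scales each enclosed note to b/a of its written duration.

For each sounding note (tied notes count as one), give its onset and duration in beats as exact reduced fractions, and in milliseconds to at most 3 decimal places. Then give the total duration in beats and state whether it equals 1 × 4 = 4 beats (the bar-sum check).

1) 0.0ms=0b +401.003ms=8/7b
2) 401.003ms=8/7b +200.501ms=4/7b
3) 601.504ms=12/7b +200.501ms=4/7b
4) 802.005ms=16/7b +200.501ms=4/7b
5) 1002.506ms=20/7b +401.003ms=8/7b
Σ=4b of 4 (171bpm 4/4) — PASS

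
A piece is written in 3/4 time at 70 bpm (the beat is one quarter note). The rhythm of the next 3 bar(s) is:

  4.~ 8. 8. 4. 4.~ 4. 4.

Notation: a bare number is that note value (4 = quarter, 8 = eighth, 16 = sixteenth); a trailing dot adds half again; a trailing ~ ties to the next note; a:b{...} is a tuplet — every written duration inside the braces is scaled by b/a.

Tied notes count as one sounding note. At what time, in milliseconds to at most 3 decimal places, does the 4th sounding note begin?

note 4 onset = 9/2b = 3857.143ms

1. 0.0ms @ 0 + 1928.571ms (9/4)
2. 1928.571ms @ 9/4 + 642.857ms (3/4)
3. 2571.429ms @ 3 + 1285.714ms (3/2)
4. 3857.143ms @ 9/2 + 2571.429ms (3)
5. 6428.571ms @ 15/2 + 1285.714ms (3/2)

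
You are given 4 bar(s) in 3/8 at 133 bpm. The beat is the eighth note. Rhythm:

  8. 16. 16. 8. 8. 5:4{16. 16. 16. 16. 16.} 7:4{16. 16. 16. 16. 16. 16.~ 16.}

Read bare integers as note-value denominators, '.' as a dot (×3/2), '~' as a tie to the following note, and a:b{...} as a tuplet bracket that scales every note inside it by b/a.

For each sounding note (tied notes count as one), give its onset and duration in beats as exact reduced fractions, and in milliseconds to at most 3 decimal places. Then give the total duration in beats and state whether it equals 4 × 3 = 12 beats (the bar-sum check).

1) 0.0ms=0b +676.692ms=3/2b
2) 676.692ms=3/2b +338.346ms=3/4b
3) 1015.038ms=9/4b +338.346ms=3/4b
4) 1353.383ms=3b +676.692ms=3/2b
5) 2030.075ms=9/2b +676.692ms=3/2b
6) 2706.767ms=6b +270.677ms=3/5b
7) 2977.444ms=33/5b +270.677ms=3/5b
8) 3248.12ms=36/5b +270.677ms=3/5b
9) 3518.797ms=39/5b +270.677ms=3/5b
10) 3789.474ms=42/5b +270.677ms=3/5b
11) 4060.15ms=9b +193.34ms=3/7b
12) 4253.491ms=66/7b +193.34ms=3/7b
13) 4446.831ms=69/7b +193.34ms=3/7b
14) 4640.172ms=72/7b +193.34ms=3/7b
15) 4833.512ms=75/7b +193.34ms=3/7b
16) 5026.853ms=78/7b +386.681ms=6/7b
Σ=12b of 12 (133bpm 3/8) — PASS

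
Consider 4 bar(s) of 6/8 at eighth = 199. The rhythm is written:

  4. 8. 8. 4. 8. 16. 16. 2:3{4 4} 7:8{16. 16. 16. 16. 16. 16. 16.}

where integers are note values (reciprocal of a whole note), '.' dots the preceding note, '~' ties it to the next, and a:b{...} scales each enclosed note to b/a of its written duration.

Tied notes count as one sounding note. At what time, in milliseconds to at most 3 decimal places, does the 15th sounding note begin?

1. 0.0ms @ 0 + 904.523ms (3)
2. 904.523ms @ 3 + 452.261ms (3/2)
3. 1356.784ms @ 9/2 + 452.261ms (3/2)
4. 1809.045ms @ 6 + 904.523ms (3)
5. 2713.568ms @ 9 + 452.261ms (3/2)
6. 3165.829ms @ 21/2 + 226.131ms (3/4)
7. 3391.96ms @ 45/4 + 226.131ms (3/4)
8. 3618.09ms @ 12 + 904.523ms (3)
9. 4522.613ms @ 15 + 904.523ms (3)
10. 5427.136ms @ 18 + 258.435ms (6/7)
11. 5685.571ms @ 132/7 + 258.435ms (6/7)
12. 5944.006ms @ 138/7 + 258.435ms (6/7)
13. 6202.441ms @ 144/7 + 258.435ms (6/7)
14. 6460.876ms @ 150/7 + 258.435ms (6/7)
15. 6719.311ms @ 156/7 + 258.435ms (6/7)
16. 6977.746ms @ 162/7 + 258.435ms (6/7)

note 15 onset = 156/7b = 6719.311ms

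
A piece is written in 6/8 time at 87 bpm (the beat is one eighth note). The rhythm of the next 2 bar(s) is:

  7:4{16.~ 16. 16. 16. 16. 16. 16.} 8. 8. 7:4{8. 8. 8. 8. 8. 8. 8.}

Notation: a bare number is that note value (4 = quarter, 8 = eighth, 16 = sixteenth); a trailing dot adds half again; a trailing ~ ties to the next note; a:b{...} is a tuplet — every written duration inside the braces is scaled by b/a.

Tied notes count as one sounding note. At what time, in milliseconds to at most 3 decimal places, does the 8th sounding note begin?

1. 0.0ms @ 0 + 591.133ms (6/7)
2. 591.133ms @ 6/7 + 295.567ms (3/7)
3. 886.7ms @ 9/7 + 295.567ms (3/7)
4. 1182.266ms @ 12/7 + 295.567ms (3/7)
5. 1477.833ms @ 15/7 + 295.567ms (3/7)
6. 1773.399ms @ 18/7 + 295.567ms (3/7)
7. 2068.966ms @ 3 + 1034.483ms (3/2)
8. 3103.448ms @ 9/2 + 1034.483ms (3/2)
9. 4137.931ms @ 6 + 591.133ms (6/7)
10. 4729.064ms @ 48/7 + 591.133ms (6/7)
11. 5320.197ms @ 54/7 + 591.133ms (6/7)
12. 5911.33ms @ 60/7 + 591.133ms (6/7)
13. 6502.463ms @ 66/7 + 591.133ms (6/7)
14. 7093.596ms @ 72/7 + 591.133ms (6/7)
15. 7684.729ms @ 78/7 + 591.133ms (6/7)

note 8 onset = 9/2b = 3103.448ms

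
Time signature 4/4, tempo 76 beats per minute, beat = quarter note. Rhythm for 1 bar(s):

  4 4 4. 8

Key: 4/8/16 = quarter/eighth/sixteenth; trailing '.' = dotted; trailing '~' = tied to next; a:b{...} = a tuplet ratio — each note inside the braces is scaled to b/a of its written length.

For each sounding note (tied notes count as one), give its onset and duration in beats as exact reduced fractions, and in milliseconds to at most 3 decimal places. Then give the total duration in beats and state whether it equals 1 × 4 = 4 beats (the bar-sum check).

1) 0.0ms=0b +789.474ms=1b
2) 789.474ms=1b +789.474ms=1b
3) 1578.947ms=2b +1184.211ms=3/2b
4) 2763.158ms=7/2b +394.737ms=1/2b
Σ=4b of 4 (76bpm 4/4) — PASS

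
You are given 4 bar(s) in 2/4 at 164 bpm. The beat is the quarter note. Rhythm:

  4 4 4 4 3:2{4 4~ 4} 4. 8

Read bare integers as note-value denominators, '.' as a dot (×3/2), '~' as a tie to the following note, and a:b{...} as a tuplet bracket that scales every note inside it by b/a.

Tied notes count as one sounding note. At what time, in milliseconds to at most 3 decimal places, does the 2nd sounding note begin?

1. 0.0ms @ 0 + 365.854ms (1)
2. 365.854ms @ 1 + 365.854ms (1)
3. 731.707ms @ 2 + 365.854ms (1)
4. 1097.561ms @ 3 + 365.854ms (1)
5. 1463.415ms @ 4 + 243.902ms (2/3)
6. 1707.317ms @ 14/3 + 487.805ms (4/3)
7. 2195.122ms @ 6 + 548.78ms (3/2)
8. 2743.902ms @ 15/2 + 182.927ms (1/2)

note 2 onset = 1b = 365.854ms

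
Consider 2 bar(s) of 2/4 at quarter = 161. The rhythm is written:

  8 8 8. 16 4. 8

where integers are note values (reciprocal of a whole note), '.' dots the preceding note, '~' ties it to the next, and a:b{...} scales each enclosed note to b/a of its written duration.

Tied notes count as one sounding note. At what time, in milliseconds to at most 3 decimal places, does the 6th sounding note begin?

note 6 onset = 7/2b = 1304.348ms

1. 0.0ms @ 0 + 186.335ms (1/2)
2. 186.335ms @ 1/2 + 186.335ms (1/2)
3. 372.671ms @ 1 + 279.503ms (3/4)
4. 652.174ms @ 7/4 + 93.168ms (1/4)
5. 745.342ms @ 2 + 559.006ms (3/2)
6. 1304.348ms @ 7/2 + 186.335ms (1/2)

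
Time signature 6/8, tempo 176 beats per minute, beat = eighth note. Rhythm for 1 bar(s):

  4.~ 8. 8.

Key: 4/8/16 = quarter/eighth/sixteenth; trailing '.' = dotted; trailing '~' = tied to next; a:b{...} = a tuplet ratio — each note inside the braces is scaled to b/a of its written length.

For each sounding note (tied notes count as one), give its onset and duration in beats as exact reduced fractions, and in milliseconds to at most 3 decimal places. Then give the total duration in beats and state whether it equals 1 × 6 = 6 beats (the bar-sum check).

1) 0.0ms=0b +1534.091ms=9/2b
2) 1534.091ms=9/2b +511.364ms=3/2b
Σ=6b of 6 (176bpm 6/8) — PASS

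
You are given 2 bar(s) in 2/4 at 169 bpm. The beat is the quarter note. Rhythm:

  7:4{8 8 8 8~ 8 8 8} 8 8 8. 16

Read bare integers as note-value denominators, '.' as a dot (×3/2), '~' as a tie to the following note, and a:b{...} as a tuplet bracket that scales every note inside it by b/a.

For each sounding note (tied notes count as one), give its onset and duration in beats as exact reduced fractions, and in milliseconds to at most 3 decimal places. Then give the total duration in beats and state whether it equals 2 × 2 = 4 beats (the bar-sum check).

1) 0.0ms=0b +101.437ms=2/7b
2) 101.437ms=2/7b +101.437ms=2/7b
3) 202.874ms=4/7b +101.437ms=2/7b
4) 304.311ms=6/7b +202.874ms=4/7b
5) 507.185ms=10/7b +101.437ms=2/7b
6) 608.622ms=12/7b +101.437ms=2/7b
7) 710.059ms=2b +177.515ms=1/2b
8) 887.574ms=5/2b +177.515ms=1/2b
9) 1065.089ms=3b +266.272ms=3/4b
10) 1331.361ms=15/4b +88.757ms=1/4b
Σ=4b of 4 (169bpm 2/4) — PASS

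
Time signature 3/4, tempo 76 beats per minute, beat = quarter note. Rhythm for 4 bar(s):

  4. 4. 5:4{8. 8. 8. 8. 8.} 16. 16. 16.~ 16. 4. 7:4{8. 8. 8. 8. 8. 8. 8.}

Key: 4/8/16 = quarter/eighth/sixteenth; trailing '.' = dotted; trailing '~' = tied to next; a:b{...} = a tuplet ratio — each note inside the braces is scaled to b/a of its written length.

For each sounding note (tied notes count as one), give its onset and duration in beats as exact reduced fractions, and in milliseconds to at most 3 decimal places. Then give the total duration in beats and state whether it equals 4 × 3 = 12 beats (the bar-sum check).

1) 0.0ms=0b +1184.211ms=3/2b
2) 1184.211ms=3/2b +1184.211ms=3/2b
3) 2368.421ms=3b +473.684ms=3/5b
4) 2842.105ms=18/5b +473.684ms=3/5b
5) 3315.789ms=21/5b +473.684ms=3/5b
6) 3789.474ms=24/5b +473.684ms=3/5b
7) 4263.158ms=27/5b +473.684ms=3/5b
8) 4736.842ms=6b +296.053ms=3/8b
9) 5032.895ms=51/8b +296.053ms=3/8b
10) 5328.947ms=27/4b +592.105ms=3/4b
11) 5921.053ms=15/2b +1184.211ms=3/2b
12) 7105.263ms=9b +338.346ms=3/7b
13) 7443.609ms=66/7b +338.346ms=3/7b
14) 7781.955ms=69/7b +338.346ms=3/7b
15) 8120.301ms=72/7b +338.346ms=3/7b
16) 8458.647ms=75/7b +338.346ms=3/7b
17) 8796.992ms=78/7b +338.346ms=3/7b
18) 9135.338ms=81/7b +338.346ms=3/7b
Σ=12b of 12 (76bpm 3/4) — PASS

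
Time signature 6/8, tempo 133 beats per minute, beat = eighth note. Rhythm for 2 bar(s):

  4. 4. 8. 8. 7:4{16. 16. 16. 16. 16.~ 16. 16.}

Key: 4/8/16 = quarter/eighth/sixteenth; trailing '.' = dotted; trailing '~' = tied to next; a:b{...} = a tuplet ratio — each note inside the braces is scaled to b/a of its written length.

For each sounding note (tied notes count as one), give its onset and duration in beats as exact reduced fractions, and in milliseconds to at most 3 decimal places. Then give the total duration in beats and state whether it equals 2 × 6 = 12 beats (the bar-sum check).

1) 0.0ms=0b +1353.383ms=3b
2) 1353.383ms=3b +1353.383ms=3b
3) 2706.767ms=6b +676.692ms=3/2b
4) 3383.459ms=15/2b +676.692ms=3/2b
5) 4060.15ms=9b +193.34ms=3/7b
6) 4253.491ms=66/7b +193.34ms=3/7b
7) 4446.831ms=69/7b +193.34ms=3/7b
8) 4640.172ms=72/7b +193.34ms=3/7b
9) 4833.512ms=75/7b +386.681ms=6/7b
10) 5220.193ms=81/7b +193.34ms=3/7b
Σ=12b of 12 (133bpm 6/8) — PASS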